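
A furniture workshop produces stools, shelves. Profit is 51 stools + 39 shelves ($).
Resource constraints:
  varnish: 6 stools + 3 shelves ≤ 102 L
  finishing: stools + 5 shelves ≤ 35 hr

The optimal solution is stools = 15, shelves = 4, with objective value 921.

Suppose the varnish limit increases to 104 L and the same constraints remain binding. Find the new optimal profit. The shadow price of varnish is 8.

Δb = 2, so new z* = 921 + (8)·(2) = 921 + 16 = 937.

937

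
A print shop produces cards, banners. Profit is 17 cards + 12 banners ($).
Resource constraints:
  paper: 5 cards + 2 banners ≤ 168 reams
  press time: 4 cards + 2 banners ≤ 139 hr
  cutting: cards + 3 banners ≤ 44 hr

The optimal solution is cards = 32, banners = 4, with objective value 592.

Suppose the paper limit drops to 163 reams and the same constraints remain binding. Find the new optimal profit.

577

Binding: paper and cutting. Non-binding: press time (3 unused).
Since press time is not tight, its dual is 0.
From A_Bᵀ y = c: 5·y_paper + 1·y_cutting = 17; 2·y_paper + 3·y_cutting = 12.
Solving: y_paper = 3, y_cutting = 2.
Δz = y_paper·Δb = 3 × (-5) = -15, so new z* = 592 − 15 = 577.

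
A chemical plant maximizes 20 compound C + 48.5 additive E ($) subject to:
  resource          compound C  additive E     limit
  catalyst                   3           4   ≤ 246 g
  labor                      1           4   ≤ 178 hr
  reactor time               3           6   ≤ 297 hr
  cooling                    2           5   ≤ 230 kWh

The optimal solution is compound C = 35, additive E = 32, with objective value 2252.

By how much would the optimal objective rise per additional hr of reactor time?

Check each constraint at x*: catalyst 233/246 (slack 13); labor 163/178 (slack 15); reactor time 297/297 (tight); cooling 230/230 (tight).
By complementary slackness, y = 0 for the non-binding constraints.
From A_Bᵀ y = c: 3·y_reactor time + 2·y_cooling = 20; 6·y_reactor time + 5·y_cooling = 48.5.
Solving: y_reactor time = 1, y_cooling = 8.5.
Shadow price of reactor time = 1.

1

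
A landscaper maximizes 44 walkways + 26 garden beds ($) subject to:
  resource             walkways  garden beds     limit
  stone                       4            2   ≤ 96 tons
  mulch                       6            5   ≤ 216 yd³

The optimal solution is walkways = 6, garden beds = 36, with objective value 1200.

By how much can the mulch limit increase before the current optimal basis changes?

Binding constraints: stone, mulch. The basis is B = [[4,2],[6,5]] with det 8.
Per unit increase in mulch, x* moves by d = (-0.25, 0.5).
The basis stays optimal until walkways reaches 0; allowable increase = 24 yd³.

24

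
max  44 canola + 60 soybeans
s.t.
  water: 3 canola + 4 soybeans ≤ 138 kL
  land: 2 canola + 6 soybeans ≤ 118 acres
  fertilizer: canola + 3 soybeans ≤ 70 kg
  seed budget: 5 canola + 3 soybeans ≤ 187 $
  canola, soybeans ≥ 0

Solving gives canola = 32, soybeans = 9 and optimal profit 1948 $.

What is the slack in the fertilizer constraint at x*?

fertilizer used = 1·32 + 3·9 = 59; slack = 70 − 59 = 11.

11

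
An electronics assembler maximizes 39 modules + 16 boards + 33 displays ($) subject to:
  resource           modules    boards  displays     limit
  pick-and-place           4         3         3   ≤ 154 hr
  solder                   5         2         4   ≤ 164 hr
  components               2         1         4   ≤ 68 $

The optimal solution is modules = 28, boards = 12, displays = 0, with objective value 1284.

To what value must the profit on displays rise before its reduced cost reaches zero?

36

Check each constraint at x*: pick-and-place 148/154 (slack 6); solder 164/164 (tight); components 68/68 (tight).
Since pick-and-place is not tight, its dual is 0.
Dual feasibility on the basic columns requires 5·y_solder + 2·y_components = 39, 2·y_solder + 1·y_components = 16.
→ y_solder = 7 and y_components = 2.
displays enters the basis when its profit ≥ yᵀa₃ = 7·4 + 2·4 = 36.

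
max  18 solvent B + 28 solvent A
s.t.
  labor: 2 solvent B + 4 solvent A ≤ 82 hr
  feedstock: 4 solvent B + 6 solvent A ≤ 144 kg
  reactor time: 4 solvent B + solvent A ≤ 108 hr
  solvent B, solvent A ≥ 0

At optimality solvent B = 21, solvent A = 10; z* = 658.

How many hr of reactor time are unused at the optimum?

14

reactor time used = 4·21 + 1·10 = 94; slack = 108 − 94 = 14.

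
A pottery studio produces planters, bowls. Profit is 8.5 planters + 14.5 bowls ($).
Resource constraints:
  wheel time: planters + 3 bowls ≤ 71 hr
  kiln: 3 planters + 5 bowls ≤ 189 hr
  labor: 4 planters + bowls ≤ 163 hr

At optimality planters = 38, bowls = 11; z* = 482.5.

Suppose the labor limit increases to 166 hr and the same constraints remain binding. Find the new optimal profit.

485.5

Check each constraint at x*: wheel time 71/71 (tight); kiln 169/189 (slack 20); labor 163/163 (tight).
Since kiln is not tight, its dual is 0.
From A_Bᵀ y = c: 1·y_wheel time + 4·y_labor = 8.5; 3·y_wheel time + 1·y_labor = 14.5.
This yields shadow prices y_wheel time = 4.5, y_labor = 1.
Δz = y_labor·Δb = 1 × (3) = 3, so new z* = 482.5 + 3 = 485.5.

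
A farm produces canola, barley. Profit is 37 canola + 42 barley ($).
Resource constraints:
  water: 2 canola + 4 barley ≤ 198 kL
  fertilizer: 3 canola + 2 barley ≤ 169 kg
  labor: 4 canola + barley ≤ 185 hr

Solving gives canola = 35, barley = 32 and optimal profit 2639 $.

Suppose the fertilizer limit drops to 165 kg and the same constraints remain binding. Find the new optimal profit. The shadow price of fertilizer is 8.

Δb = -4, so new z* = 2639 + (8)·(-4) = 2639 − 32 = 2607.

2607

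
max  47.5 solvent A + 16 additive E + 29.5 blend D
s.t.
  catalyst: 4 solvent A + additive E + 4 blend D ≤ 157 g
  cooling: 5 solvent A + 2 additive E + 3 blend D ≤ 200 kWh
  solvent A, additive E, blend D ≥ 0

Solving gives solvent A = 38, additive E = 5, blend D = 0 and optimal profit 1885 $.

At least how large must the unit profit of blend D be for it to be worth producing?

36.5

Check each constraint at x*: catalyst 157/157 (tight); cooling 200/200 (tight).
The binding rows give the dual system: 4·y_catalyst + 5·y_cooling = 47.5 and 1·y_catalyst + 2·y_cooling = 16.
This yields shadow prices y_catalyst = 5, y_cooling = 5.5.
blend D enters the basis when its profit ≥ yᵀa₃ = 5·4 + 5.5·3 = 36.5.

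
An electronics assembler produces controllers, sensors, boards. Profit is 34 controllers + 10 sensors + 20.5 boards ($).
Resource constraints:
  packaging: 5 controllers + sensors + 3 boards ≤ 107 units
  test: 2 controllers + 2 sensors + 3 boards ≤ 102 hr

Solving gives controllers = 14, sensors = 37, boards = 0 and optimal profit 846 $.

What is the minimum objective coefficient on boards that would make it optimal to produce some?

Check each constraint at x*: packaging 107/107 (tight); test 102/102 (tight).
From A_Bᵀ y = c: 5·y_packaging + 2·y_test = 34; 1·y_packaging + 2·y_test = 10.
→ y_packaging = 6 and y_test = 2.
boards enters the basis when its profit ≥ yᵀa₃ = 6·3 + 2·3 = 24.

24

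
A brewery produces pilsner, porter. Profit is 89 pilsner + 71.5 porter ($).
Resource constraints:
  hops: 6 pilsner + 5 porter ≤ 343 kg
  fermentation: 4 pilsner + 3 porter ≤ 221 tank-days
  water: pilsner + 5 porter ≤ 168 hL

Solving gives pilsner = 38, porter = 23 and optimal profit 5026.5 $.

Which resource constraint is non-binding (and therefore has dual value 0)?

hops: 343/343 (binding)
fermentation: 221/221 (binding)
water: 153/168 (slack 15)
By complementary slackness, a constraint with positive slack has shadow price 0 → water.

water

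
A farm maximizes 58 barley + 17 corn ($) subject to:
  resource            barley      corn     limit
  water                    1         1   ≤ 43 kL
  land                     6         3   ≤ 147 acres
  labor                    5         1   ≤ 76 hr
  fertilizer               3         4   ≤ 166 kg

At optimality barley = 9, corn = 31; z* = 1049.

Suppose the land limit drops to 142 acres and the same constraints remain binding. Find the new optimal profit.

Check each constraint at x*: water 40/43 (slack 3); land 147/147 (tight); labor 76/76 (tight); fertilizer 151/166 (slack 15).
Slack constraints have shadow price 0 (complementary slackness).
Dual feasibility on the basic columns requires 6·y_land + 5·y_labor = 58, 3·y_land + 1·y_labor = 17.
Solving: y_land = 3, y_labor = 8.
Δz = y_land·Δb = 3 × (-5) = -15, so new z* = 1049 − 15 = 1034.

1034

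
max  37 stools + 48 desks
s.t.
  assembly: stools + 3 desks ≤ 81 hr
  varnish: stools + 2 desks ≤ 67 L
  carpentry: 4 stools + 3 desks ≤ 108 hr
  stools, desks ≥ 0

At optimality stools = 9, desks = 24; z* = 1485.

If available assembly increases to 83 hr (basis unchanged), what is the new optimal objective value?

1503

At the optimum: assembly uses 81 of 81 (binding); varnish uses 57 of 67 (slack = 10); carpentry uses 108 of 108 (binding).
Slack constraints have shadow price 0 (complementary slackness).
The binding rows give the dual system: 1·y_assembly + 4·y_carpentry = 37 and 3·y_assembly + 3·y_carpentry = 48.
Solving: y_assembly = 9, y_carpentry = 7.
Δz = y_assembly·Δb = 9 × (2) = 18, so new z* = 1485 + 18 = 1503.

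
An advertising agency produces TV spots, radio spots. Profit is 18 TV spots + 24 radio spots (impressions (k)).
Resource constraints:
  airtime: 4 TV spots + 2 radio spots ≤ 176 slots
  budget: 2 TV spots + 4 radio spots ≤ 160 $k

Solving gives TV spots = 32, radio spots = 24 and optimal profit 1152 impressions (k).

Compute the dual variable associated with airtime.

2

Both airtime and budget are binding at x*.
The binding rows give the dual system: 4·y_airtime + 2·y_budget = 18 and 2·y_airtime + 4·y_budget = 24.
→ y_airtime = 2 and y_budget = 5.
Shadow price of airtime = 2.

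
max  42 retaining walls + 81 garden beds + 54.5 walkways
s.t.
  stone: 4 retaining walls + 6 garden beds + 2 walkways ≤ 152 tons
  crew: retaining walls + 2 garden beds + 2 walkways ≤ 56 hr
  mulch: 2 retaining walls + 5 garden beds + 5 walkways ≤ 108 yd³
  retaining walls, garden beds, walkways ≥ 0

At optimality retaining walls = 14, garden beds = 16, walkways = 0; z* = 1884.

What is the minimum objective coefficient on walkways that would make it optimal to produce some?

Check each constraint at x*: stone 152/152 (tight); crew 46/56 (slack 10); mulch 108/108 (tight).
By complementary slackness, y = 0 for the non-binding constraint.
From A_Bᵀ y = c: 4·y_stone + 2·y_mulch = 42; 6·y_stone + 5·y_mulch = 81.
This yields shadow prices y_stone = 6, y_mulch = 9.
walkways enters the basis when its profit ≥ yᵀa₃ = 6·2 + 9·5 = 57.

57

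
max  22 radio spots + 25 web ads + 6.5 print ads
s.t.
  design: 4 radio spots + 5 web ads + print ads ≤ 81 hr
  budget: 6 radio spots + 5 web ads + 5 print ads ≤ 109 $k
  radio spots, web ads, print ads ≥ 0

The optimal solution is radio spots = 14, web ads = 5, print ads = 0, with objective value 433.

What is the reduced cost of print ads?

Both design and budget are binding at x*.
The binding rows give the dual system: 4·y_design + 6·y_budget = 22 and 5·y_design + 5·y_budget = 25.
Solving: y_design = 4, y_budget = 1.
Reduced cost of print ads: c₃ − yᵀa₃ = 6.5 − (4·1 + 1·5) = 6.5 − 9 = -2.5.

-2.5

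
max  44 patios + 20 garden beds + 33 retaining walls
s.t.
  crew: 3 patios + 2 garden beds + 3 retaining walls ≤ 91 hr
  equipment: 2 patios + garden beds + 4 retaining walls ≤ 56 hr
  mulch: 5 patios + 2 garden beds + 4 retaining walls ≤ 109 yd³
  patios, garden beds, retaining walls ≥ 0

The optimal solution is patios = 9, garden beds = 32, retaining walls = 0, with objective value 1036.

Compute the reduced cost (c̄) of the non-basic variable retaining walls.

Binding: crew and mulch. Non-binding: equipment (6 unused).
Since equipment is not tight, its dual is 0.
From A_Bᵀ y = c: 3·y_crew + 5·y_mulch = 44; 2·y_crew + 2·y_mulch = 20.
→ y_crew = 3 and y_mulch = 7.
Reduced cost of retaining walls: c₃ − yᵀa₃ = 33 − (3·3 + 7·4) = 33 − 37 = -4.

-4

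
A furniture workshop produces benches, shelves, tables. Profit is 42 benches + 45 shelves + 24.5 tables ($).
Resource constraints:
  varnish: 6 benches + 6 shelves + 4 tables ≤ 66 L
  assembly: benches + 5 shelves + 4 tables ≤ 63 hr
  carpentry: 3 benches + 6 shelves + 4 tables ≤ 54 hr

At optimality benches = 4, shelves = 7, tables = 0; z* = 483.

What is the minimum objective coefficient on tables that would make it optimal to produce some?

Check each constraint at x*: varnish 66/66 (tight); assembly 39/63 (slack 24); carpentry 54/54 (tight).
Since assembly is not tight, its dual is 0.
The binding rows give the dual system: 6·y_varnish + 3·y_carpentry = 42 and 6·y_varnish + 6·y_carpentry = 45.
→ y_varnish = 6.5 and y_carpentry = 1.
tables enters the basis when its profit ≥ yᵀa₃ = 6.5·4 + 1·4 = 30.

30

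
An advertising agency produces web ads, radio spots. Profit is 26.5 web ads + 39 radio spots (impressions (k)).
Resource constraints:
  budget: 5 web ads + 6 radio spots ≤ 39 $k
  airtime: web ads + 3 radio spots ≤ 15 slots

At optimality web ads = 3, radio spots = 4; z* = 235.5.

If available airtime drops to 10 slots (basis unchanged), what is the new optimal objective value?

215.5

Check each constraint at x*: budget 39/39 (tight); airtime 15/15 (tight).
The binding rows give the dual system: 5·y_budget + 1·y_airtime = 26.5 and 6·y_budget + 3·y_airtime = 39.
Solving: y_budget = 4.5, y_airtime = 4.
Δz = y_airtime·Δb = 4 × (-5) = -20, so new z* = 235.5 − 20 = 215.5.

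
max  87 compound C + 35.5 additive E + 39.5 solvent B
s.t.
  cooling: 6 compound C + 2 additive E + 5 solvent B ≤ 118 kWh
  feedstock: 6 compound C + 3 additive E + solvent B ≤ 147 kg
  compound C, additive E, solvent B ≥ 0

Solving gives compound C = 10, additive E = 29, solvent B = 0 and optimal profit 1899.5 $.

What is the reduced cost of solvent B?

Check each constraint at x*: cooling 118/118 (tight); feedstock 147/147 (tight).
From A_Bᵀ y = c: 6·y_cooling + 6·y_feedstock = 87; 2·y_cooling + 3·y_feedstock = 35.5.
Solving: y_cooling = 8, y_feedstock = 6.5.
Reduced cost of solvent B: c₃ − yᵀa₃ = 39.5 − (8·5 + 6.5·1) = 39.5 − 46.5 = -7.

-7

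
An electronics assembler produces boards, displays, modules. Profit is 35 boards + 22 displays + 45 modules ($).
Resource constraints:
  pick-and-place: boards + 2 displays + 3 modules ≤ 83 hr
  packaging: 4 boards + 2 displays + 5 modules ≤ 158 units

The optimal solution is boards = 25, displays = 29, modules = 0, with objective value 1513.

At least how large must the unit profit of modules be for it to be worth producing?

At the optimum: pick-and-place uses 83 of 83 (binding); packaging uses 158 of 158 (binding).
From A_Bᵀ y = c: 1·y_pick-and-place + 4·y_packaging = 35; 2·y_pick-and-place + 2·y_packaging = 22.
→ y_pick-and-place = 3 and y_packaging = 8.
modules enters the basis when its profit ≥ yᵀa₃ = 3·3 + 8·5 = 49.

49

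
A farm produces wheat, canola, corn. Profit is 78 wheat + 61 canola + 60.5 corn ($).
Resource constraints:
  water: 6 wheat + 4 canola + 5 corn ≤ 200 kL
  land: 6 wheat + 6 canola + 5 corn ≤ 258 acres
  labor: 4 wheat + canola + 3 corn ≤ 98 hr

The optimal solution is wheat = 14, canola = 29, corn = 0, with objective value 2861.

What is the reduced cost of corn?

Binding: water and land. Non-binding: labor (13 unused).
By complementary slackness, y = 0 for the non-binding constraint.
The binding rows give the dual system: 6·y_water + 6·y_land = 78 and 4·y_water + 6·y_land = 61.
→ y_water = 8.5 and y_land = 4.5.
Reduced cost of corn: c₃ − yᵀa₃ = 60.5 − (8.5·5 + 4.5·5) = 60.5 − 65 = -4.5.

-4.5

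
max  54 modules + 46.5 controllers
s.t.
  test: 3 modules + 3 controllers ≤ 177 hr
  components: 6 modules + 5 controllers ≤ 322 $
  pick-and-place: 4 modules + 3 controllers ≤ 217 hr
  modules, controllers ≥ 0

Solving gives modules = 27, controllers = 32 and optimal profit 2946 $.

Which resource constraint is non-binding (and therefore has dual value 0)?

pick-and-place

test: 177/177 (binding)
components: 322/322 (binding)
pick-and-place: 204/217 (slack 13)
By complementary slackness, a constraint with positive slack has shadow price 0 → pick-and-place.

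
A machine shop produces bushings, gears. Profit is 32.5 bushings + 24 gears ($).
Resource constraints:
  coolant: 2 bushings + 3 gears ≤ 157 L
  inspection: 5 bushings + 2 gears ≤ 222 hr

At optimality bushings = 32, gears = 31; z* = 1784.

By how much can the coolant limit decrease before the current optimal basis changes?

68.2

Binding constraints: coolant, inspection. The basis is B = [[2,3],[5,2]] with det -11.
Per unit decrease in coolant, x* moves by d = (0.1818, -0.4545).
The basis stays optimal until gears reaches 0; allowable decrease = 68.2 L.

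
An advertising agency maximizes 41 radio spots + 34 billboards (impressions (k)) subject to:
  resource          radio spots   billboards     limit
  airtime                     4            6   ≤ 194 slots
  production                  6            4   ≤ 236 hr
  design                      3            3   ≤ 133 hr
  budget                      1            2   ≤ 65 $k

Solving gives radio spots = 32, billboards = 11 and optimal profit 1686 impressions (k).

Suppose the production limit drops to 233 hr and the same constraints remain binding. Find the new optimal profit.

1669.5

Binding: airtime and production. Non-binding: design (4 unused), budget (11 unused).
By complementary slackness, y = 0 for the non-binding constraints.
Dual feasibility on the basic columns requires 4·y_airtime + 6·y_production = 41, 6·y_airtime + 4·y_production = 34.
Solving: y_airtime = 2, y_production = 5.5.
Δz = y_production·Δb = 5.5 × (-3) = -16.5, so new z* = 1686 − 16.5 = 1669.5.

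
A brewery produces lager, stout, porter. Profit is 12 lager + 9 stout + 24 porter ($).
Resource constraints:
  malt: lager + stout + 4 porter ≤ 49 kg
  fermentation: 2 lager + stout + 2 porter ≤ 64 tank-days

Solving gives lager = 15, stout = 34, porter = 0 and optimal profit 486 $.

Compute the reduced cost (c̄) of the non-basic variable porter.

-6

Both malt and fermentation are binding at x*.
Dual feasibility on the basic columns requires 1·y_malt + 2·y_fermentation = 12, 1·y_malt + 1·y_fermentation = 9.
Solving: y_malt = 6, y_fermentation = 3.
Reduced cost of porter: c₃ − yᵀa₃ = 24 − (6·4 + 3·2) = 24 − 30 = -6.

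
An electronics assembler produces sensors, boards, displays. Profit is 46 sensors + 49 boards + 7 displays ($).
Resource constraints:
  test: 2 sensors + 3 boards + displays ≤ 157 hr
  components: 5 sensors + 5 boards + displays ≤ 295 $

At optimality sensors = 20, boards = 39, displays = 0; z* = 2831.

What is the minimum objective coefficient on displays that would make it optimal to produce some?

At the optimum: test uses 157 of 157 (binding); components uses 295 of 295 (binding).
The binding rows give the dual system: 2·y_test + 5·y_components = 46 and 3·y_test + 5·y_components = 49.
This yields shadow prices y_test = 3, y_components = 8.
displays enters the basis when its profit ≥ yᵀa₃ = 3·1 + 8·1 = 11.

11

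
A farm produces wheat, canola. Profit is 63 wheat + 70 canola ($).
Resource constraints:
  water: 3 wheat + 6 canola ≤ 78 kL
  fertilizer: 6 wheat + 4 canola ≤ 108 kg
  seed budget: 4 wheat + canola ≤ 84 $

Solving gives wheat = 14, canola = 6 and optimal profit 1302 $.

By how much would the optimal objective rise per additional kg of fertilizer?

7

Binding: water and fertilizer. Non-binding: seed budget (22 unused).
By complementary slackness, y = 0 for the non-binding constraint.
From A_Bᵀ y = c: 3·y_water + 6·y_fertilizer = 63; 6·y_water + 4·y_fertilizer = 70.
Solving: y_water = 7, y_fertilizer = 7.
Shadow price of fertilizer = 7.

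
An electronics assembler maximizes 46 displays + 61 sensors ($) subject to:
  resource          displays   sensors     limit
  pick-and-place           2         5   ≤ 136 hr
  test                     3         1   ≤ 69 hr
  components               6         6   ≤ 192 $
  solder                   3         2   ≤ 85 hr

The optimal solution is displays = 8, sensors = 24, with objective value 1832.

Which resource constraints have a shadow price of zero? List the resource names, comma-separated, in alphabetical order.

solder, test

pick-and-place: 136/136 (binding)
test: 48/69 (slack 21)
components: 192/192 (binding)
solder: 72/85 (slack 13)
By complementary slackness, a constraint with positive slack has shadow price 0 → solder, test.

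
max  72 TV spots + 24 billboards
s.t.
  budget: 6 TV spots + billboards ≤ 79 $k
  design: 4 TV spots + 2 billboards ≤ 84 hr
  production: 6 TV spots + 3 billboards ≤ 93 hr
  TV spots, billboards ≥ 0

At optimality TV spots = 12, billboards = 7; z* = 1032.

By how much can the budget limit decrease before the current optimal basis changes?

Binding constraints: budget, production. The basis is B = [[6,1],[6,3]] with det 12.
Per unit decrease in budget, x* moves by d = (-0.25, 0.5).
The basis stays optimal until TV spots reaches 0; allowable decrease = 48 $k.

48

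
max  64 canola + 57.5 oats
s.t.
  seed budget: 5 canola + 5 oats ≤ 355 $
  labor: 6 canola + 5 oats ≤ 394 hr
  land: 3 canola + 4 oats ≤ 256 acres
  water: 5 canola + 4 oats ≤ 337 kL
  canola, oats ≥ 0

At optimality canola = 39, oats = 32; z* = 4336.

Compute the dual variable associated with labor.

6.5

Check each constraint at x*: seed budget 355/355 (tight); labor 394/394 (tight); land 245/256 (slack 11); water 323/337 (slack 14).
Slack constraints have shadow price 0 (complementary slackness).
The binding rows give the dual system: 5·y_seed budget + 6·y_labor = 64 and 5·y_seed budget + 5·y_labor = 57.5.
This yields shadow prices y_seed budget = 5, y_labor = 6.5.
Shadow price of labor = 6.5.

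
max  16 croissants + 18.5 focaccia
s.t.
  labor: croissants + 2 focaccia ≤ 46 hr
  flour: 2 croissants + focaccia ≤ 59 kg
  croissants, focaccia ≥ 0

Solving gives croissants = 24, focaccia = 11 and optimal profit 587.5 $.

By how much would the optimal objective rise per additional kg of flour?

Check each constraint at x*: labor 46/46 (tight); flour 59/59 (tight).
Dual feasibility on the basic columns requires 1·y_labor + 2·y_flour = 16, 2·y_labor + 1·y_flour = 18.5.
Solving: y_labor = 7, y_flour = 4.5.
Shadow price of flour = 4.5.

4.5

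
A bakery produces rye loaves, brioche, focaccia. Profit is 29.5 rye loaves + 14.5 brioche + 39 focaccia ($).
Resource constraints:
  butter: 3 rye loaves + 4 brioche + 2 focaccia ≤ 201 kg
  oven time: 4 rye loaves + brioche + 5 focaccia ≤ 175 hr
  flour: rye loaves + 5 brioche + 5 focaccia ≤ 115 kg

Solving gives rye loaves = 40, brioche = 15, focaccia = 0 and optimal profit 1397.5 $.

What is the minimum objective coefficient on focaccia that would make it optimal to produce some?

42.5

Check each constraint at x*: butter 180/201 (slack 21); oven time 175/175 (tight); flour 115/115 (tight).
Since butter is not tight, its dual is 0.
Dual feasibility on the basic columns requires 4·y_oven time + 1·y_flour = 29.5, 1·y_oven time + 5·y_flour = 14.5.
Solving: y_oven time = 7, y_flour = 1.5.
focaccia enters the basis when its profit ≥ yᵀa₃ = 7·5 + 1.5·5 = 42.5.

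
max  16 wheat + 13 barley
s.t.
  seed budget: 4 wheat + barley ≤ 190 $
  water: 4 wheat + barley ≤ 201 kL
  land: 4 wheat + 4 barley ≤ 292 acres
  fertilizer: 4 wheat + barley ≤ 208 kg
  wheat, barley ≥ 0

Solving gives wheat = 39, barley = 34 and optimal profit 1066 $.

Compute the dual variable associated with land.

Binding: seed budget and land. Non-binding: water (11 unused), fertilizer (18 unused).
Slack constraints have shadow price 0 (complementary slackness).
The binding rows give the dual system: 4·y_seed budget + 4·y_land = 16 and 1·y_seed budget + 4·y_land = 13.
This yields shadow prices y_seed budget = 1, y_land = 3.
Shadow price of land = 3.

3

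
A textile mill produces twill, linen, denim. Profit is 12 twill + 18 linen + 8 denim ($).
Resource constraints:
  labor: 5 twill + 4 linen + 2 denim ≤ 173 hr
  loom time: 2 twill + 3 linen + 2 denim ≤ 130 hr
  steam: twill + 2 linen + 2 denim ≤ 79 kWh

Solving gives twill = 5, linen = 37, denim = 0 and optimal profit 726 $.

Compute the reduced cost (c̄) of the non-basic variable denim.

-8

Check each constraint at x*: labor 173/173 (tight); loom time 121/130 (slack 9); steam 79/79 (tight).
By complementary slackness, y = 0 for the non-binding constraint.
Dual feasibility on the basic columns requires 5·y_labor + 1·y_steam = 12, 4·y_labor + 2·y_steam = 18.
→ y_labor = 1 and y_steam = 7.
Reduced cost of denim: c₃ − yᵀa₃ = 8 − (1·2 + 7·2) = 8 − 16 = -8.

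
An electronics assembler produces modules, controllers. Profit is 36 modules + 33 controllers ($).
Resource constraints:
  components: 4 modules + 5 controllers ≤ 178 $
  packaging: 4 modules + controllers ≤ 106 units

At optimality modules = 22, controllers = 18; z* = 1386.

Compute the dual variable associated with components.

6

Both components and packaging are binding at x*.
Dual feasibility on the basic columns requires 4·y_components + 4·y_packaging = 36, 5·y_components + 1·y_packaging = 33.
→ y_components = 6 and y_packaging = 3.
Shadow price of components = 6.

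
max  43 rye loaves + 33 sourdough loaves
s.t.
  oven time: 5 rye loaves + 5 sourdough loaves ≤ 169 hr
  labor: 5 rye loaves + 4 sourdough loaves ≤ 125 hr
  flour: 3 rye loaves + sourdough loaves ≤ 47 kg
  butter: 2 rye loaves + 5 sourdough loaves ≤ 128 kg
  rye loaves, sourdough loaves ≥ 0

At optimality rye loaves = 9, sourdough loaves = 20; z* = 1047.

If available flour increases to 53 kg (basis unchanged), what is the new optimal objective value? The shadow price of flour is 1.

Δb = 6, so new z* = 1047 + (1)·(6) = 1047 + 6 = 1053.

1053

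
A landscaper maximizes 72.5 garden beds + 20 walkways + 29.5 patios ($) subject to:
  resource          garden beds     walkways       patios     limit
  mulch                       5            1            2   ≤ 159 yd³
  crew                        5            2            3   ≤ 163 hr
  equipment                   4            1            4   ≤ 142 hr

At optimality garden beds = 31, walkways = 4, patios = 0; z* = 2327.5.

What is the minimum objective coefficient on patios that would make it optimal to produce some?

Binding: mulch and crew. Non-binding: equipment (14 unused).
By complementary slackness, y = 0 for the non-binding constraint.
Dual feasibility on the basic columns requires 5·y_mulch + 5·y_crew = 72.5, 1·y_mulch + 2·y_crew = 20.
→ y_mulch = 9 and y_crew = 5.5.
patios enters the basis when its profit ≥ yᵀa₃ = 9·2 + 5.5·3 = 34.5.

34.5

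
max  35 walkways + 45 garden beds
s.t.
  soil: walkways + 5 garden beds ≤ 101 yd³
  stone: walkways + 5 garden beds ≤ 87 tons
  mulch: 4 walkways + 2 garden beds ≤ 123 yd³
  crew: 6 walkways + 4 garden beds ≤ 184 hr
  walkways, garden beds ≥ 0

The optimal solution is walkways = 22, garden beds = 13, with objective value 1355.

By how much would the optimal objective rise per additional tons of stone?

5

At the optimum: soil uses 87 of 101 (slack = 14); stone uses 87 of 87 (binding); mulch uses 114 of 123 (slack = 9); crew uses 184 of 184 (binding).
By complementary slackness, y = 0 for the non-binding constraints.
Dual feasibility on the basic columns requires 1·y_stone + 6·y_crew = 35, 5·y_stone + 4·y_crew = 45.
Solving: y_stone = 5, y_crew = 5.
Shadow price of stone = 5.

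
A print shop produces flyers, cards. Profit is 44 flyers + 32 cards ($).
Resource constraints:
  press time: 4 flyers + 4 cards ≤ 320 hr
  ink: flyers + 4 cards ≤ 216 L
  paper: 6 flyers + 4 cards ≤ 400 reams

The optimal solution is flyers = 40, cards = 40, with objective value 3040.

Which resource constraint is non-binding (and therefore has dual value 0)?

press time: 320/320 (binding)
ink: 200/216 (slack 16)
paper: 400/400 (binding)
By complementary slackness, a constraint with positive slack has shadow price 0 → ink.

ink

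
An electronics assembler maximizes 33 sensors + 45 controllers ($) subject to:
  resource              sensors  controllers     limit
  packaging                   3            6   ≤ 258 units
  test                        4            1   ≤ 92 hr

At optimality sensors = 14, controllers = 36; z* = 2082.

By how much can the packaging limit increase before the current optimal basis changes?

Binding constraints: packaging, test. The basis is B = [[3,6],[4,1]] with det -21.
Per unit increase in packaging, x* moves by d = (-0.0476, 0.1905).
The basis stays optimal until sensors reaches 0; allowable increase = 294 units.

294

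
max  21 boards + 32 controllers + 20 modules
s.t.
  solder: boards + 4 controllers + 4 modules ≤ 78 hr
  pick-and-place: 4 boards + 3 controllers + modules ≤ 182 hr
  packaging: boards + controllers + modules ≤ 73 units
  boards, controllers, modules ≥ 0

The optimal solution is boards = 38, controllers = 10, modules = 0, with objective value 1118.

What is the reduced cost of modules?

-4

Binding: solder and pick-and-place. Non-binding: packaging (25 unused).
Slack constraints have shadow price 0 (complementary slackness).
Dual feasibility on the basic columns requires 1·y_solder + 4·y_pick-and-place = 21, 4·y_solder + 3·y_pick-and-place = 32.
This yields shadow prices y_solder = 5, y_pick-and-place = 4.
Reduced cost of modules: c₃ − yᵀa₃ = 20 − (5·4 + 4·1) = 20 − 24 = -4.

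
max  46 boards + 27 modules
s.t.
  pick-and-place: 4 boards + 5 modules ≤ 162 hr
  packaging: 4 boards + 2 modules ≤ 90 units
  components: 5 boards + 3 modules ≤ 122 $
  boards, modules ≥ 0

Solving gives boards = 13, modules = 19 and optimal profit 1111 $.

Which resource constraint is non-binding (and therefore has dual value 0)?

pick-and-place: 147/162 (slack 15)
packaging: 90/90 (binding)
components: 122/122 (binding)
By complementary slackness, a constraint with positive slack has shadow price 0 → pick-and-place.

pick-and-place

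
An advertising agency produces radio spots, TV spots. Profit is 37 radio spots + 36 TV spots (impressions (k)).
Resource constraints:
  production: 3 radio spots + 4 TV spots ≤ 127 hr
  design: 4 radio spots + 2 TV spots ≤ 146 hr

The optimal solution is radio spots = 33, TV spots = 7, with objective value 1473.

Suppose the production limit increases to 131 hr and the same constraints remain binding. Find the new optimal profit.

Check each constraint at x*: production 127/127 (tight); design 146/146 (tight).
From A_Bᵀ y = c: 3·y_production + 4·y_design = 37; 4·y_production + 2·y_design = 36.
→ y_production = 7 and y_design = 4.
Δz = y_production·Δb = 7 × (4) = 28, so new z* = 1473 + 28 = 1501.

1501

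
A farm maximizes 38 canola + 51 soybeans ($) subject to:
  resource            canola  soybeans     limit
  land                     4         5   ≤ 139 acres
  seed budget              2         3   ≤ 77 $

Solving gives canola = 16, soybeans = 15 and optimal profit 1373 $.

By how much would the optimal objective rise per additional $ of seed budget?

7

Both land and seed budget are binding at x*.
From A_Bᵀ y = c: 4·y_land + 2·y_seed budget = 38; 5·y_land + 3·y_seed budget = 51.
→ y_land = 6 and y_seed budget = 7.
Shadow price of seed budget = 7.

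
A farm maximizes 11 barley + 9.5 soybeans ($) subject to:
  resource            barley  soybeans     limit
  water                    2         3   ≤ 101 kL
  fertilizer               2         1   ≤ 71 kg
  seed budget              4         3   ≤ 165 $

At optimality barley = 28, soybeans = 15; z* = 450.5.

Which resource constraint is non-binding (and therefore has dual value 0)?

water: 101/101 (binding)
fertilizer: 71/71 (binding)
seed budget: 157/165 (slack 8)
By complementary slackness, a constraint with positive slack has shadow price 0 → seed budget.

seed budget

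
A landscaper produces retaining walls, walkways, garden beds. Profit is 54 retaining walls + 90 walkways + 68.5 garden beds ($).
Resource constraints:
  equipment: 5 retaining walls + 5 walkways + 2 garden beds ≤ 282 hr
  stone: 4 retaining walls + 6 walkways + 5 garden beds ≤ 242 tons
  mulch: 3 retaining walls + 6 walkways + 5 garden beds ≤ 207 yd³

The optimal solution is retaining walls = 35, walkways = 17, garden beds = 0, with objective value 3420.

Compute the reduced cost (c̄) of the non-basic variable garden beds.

-6.5

At the optimum: equipment uses 260 of 282 (slack = 22); stone uses 242 of 242 (binding); mulch uses 207 of 207 (binding).
By complementary slackness, y = 0 for the non-binding constraint.
The binding rows give the dual system: 4·y_stone + 3·y_mulch = 54 and 6·y_stone + 6·y_mulch = 90.
Solving: y_stone = 9, y_mulch = 6.
Reduced cost of garden beds: c₃ − yᵀa₃ = 68.5 − (9·5 + 6·5) = 68.5 − 75 = -6.5.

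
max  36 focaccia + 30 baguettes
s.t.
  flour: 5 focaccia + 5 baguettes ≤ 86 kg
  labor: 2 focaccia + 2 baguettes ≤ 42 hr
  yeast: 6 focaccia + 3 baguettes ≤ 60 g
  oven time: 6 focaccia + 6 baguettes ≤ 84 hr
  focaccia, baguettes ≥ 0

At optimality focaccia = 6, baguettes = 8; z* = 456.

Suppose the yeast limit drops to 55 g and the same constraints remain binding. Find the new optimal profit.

At the optimum: flour uses 70 of 86 (slack = 16); labor uses 28 of 42 (slack = 14); yeast uses 60 of 60 (binding); oven time uses 84 of 84 (binding).
Since flour, labor are not tight, their duals are 0.
From A_Bᵀ y = c: 6·y_yeast + 6·y_oven time = 36; 3·y_yeast + 6·y_oven time = 30.
Solving: y_yeast = 2, y_oven time = 4.
Δz = y_yeast·Δb = 2 × (-5) = -10, so new z* = 456 − 10 = 446.

446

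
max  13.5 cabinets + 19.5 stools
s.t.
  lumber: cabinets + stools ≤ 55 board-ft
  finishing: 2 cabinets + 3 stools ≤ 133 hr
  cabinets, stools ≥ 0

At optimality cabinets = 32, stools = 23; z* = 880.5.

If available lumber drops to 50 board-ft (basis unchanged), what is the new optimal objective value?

873

Both lumber and finishing are binding at x*.
The binding rows give the dual system: 1·y_lumber + 2·y_finishing = 13.5 and 1·y_lumber + 3·y_finishing = 19.5.
Solving: y_lumber = 1.5, y_finishing = 6.
Δz = y_lumber·Δb = 1.5 × (-5) = -7.5, so new z* = 880.5 − 7.5 = 873.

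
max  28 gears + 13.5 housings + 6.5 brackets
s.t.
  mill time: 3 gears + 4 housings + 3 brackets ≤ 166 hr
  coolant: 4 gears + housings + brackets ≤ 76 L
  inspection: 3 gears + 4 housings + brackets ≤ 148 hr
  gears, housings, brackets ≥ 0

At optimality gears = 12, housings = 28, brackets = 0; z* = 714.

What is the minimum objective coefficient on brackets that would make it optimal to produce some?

Check each constraint at x*: mill time 148/166 (slack 18); coolant 76/76 (tight); inspection 148/148 (tight).
Since mill time is not tight, its dual is 0.
The binding rows give the dual system: 4·y_coolant + 3·y_inspection = 28 and 1·y_coolant + 4·y_inspection = 13.5.
Solving: y_coolant = 5.5, y_inspection = 2.
brackets enters the basis when its profit ≥ yᵀa₃ = 5.5·1 + 2·1 = 7.5.

7.5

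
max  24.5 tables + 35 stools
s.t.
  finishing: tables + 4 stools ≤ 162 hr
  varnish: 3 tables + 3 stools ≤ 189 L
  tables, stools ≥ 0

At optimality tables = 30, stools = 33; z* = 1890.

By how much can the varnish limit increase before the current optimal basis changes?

297

Binding constraints: finishing, varnish. The basis is B = [[1,4],[3,3]] with det -9.
Per unit increase in varnish, x* moves by d = (0.4444, -0.1111).
The basis stays optimal until stools reaches 0; allowable increase = 297 L.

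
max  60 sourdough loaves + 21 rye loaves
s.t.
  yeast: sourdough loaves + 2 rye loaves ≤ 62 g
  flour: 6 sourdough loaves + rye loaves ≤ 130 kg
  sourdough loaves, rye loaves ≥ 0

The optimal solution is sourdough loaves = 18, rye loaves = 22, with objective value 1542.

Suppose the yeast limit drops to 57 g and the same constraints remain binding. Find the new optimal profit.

1512

At the optimum: yeast uses 62 of 62 (binding); flour uses 130 of 130 (binding).
From A_Bᵀ y = c: 1·y_yeast + 6·y_flour = 60; 2·y_yeast + 1·y_flour = 21.
This yields shadow prices y_yeast = 6, y_flour = 9.
Δz = y_yeast·Δb = 6 × (-5) = -30, so new z* = 1542 − 30 = 1512.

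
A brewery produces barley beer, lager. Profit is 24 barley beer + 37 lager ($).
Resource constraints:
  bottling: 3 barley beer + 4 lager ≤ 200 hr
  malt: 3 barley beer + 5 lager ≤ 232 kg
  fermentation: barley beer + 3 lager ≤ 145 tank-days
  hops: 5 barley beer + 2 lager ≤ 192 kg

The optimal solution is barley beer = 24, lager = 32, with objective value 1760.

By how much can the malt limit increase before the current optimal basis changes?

15

Binding constraints: bottling, malt. The basis is B = [[3,4],[3,5]] with det 3.
Per unit increase in malt, x* moves by d = (-1.3333, 1).
The basis stays optimal until fermentation becomes binding; allowable increase = 15 kg.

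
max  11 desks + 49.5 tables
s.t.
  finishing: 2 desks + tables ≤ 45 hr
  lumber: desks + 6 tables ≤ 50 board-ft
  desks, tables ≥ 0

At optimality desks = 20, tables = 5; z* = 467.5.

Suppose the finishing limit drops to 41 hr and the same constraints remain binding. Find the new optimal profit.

At the optimum: finishing uses 45 of 45 (binding); lumber uses 50 of 50 (binding).
The binding rows give the dual system: 2·y_finishing + 1·y_lumber = 11 and 1·y_finishing + 6·y_lumber = 49.5.
Solving: y_finishing = 1.5, y_lumber = 8.
Δz = y_finishing·Δb = 1.5 × (-4) = -6, so new z* = 467.5 − 6 = 461.5.

461.5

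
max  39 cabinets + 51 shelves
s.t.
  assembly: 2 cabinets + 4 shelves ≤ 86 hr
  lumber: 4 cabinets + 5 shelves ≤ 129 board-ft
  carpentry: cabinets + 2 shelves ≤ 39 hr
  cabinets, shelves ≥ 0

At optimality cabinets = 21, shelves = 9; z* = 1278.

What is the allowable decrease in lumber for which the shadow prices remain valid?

Binding constraints: lumber, carpentry. The basis is B = [[4,5],[1,2]] with det 3.
Per unit decrease in lumber, x* moves by d = (-0.6667, 0.3333).
The basis stays optimal until cabinets reaches 0; allowable decrease = 31.5 board-ft.

31.5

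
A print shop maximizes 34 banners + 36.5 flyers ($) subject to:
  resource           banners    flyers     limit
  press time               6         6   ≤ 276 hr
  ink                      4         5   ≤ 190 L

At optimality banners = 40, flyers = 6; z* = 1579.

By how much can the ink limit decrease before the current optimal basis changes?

6

Binding constraints: press time, ink. The basis is B = [[6,6],[4,5]] with det 6.
Per unit decrease in ink, x* moves by d = (1, -1).
The basis stays optimal until flyers reaches 0; allowable decrease = 6 L.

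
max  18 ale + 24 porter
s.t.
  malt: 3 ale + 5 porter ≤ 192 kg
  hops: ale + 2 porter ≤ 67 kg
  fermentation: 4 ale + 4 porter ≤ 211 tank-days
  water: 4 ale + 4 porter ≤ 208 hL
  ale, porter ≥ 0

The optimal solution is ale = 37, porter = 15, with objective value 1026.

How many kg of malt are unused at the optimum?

6

malt used = 3·37 + 5·15 = 186; slack = 192 − 186 = 6.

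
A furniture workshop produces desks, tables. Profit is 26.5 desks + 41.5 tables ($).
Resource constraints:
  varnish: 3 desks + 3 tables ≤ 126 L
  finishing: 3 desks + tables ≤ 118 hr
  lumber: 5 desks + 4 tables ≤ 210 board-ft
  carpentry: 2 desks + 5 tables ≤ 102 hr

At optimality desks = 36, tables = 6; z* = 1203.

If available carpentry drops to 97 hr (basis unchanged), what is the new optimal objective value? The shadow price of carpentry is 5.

Δb = -5, so new z* = 1203 + (5)·(-5) = 1203 − 25 = 1178.

1178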